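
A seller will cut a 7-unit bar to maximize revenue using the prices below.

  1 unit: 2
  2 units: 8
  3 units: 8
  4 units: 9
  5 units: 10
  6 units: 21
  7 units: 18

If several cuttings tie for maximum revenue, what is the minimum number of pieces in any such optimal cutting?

4

Let r[k] be the best obtainable value from length k. For each k, try every first piece i and keep the best of price[i] + r[k−i].
r[1] = 2
r[2] = 8
r[3] = 10  (first piece 1, then r[2]=8)
r[4] = 16  (first piece 2, then r[2]=8)
r[5] = 18  (first piece 1, then r[4]=16)
r[6] = 24  (first piece 2, then r[4]=16)
r[7] = 26  (first piece 1, then r[6]=24)
Maximum revenue is 26.
Now minimize piece count subject to staying optimal: for each k, pieces[k] = 1 + min over i with p[i]+r[k−i]=r[k] of pieces[k−i].
pieces[4] = 2
pieces[5] = 3
pieces[6] = 3
pieces[7] = 4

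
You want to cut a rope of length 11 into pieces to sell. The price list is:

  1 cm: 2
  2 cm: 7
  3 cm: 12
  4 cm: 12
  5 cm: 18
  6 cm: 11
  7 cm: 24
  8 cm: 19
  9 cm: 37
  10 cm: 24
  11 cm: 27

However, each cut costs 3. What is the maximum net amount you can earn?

41

Let v[k] be the best obtainable value from length k. For each k, try every first piece i and keep the best of price[i] + v[k−i] minus the 3 cut fee when i<k.
v[1] = 2
v[2] = 7
v[3] = 12
v[4] = 12
v[5] = 18
v[6] = 21  (first piece 3, then v[3]=12)
v[7] = 24
v[8] = 27  (first piece 3, then v[5]=18)
v[9] = 37
v[10] = 36  (first piece 1, then v[9]=37)
v[11] = 41  (first piece 2, then v[9]=37)
One optimal plan: pieces 9 + 2 (1 cut) → 44 − 3 = 41.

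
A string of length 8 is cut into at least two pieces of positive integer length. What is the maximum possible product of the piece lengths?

Fill P[k] for k=2..8: at each k try every first piece i and multiply by the better of (k−i) uncut or P[k−i].
P[2] = 1*max(1,0) = 1*1 = 1
P[3] = 1*max(2,1) = 1*2 = 2
P[4] = 2*max(2,1) = 2*2 = 4
P[5] = 2*max(3,2) = 2*3 = 6
P[6] = 3*max(3,2) = 3*3 = 9
P[7] = 2*max(5,6) = 2*6 = 12
P[8] = 2*max(6,9) = 2*9 = 18
One optimal split: 3 + 3 + 2; product 3*3*2 = 18.

18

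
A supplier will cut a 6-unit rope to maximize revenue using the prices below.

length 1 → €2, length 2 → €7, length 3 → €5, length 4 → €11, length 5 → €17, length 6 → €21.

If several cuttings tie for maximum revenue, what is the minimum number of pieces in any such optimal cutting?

Let r[k] be the best obtainable value from length k. For each k, try every first piece i and keep the best of price[i] + r[k−i].
r[1] = 2
r[2] = max(2+2, 7+0) = 7
r[3] = max(2+7, 7+2, 5+0) = 9
r[4] = max(2+9, 7+7, 5+2, 11+0) = 14
r[5] = max(2+14, 7+9, 5+7, 11+2, 17+0) = 17
r[6] = max(2+17, 7+14, 5+9, 11+7, 17+2, 21+0) = 21
Maximum revenue is €21.
Now minimize piece count subject to staying optimal: for each k, pieces[k] = 1 + min over i with p[i]+r[k−i]=r[k] of pieces[k−i].
pieces[3] = 2
pieces[4] = 2
pieces[5] = 1
pieces[6] = 1

1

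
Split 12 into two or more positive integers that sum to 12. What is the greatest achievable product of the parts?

Fill P[k] for k=2..12: at each k try every first piece i and multiply by the better of (k−i) uncut or P[k−i].
P[2] = 1×max(1,0) = 1×1 = 1
P[3] = max(1×2, 2×1) = 2
P[4] = max(1×3, 2×2, 3×1) = 4
P[5] = max(1×4, 2×3, 3×2, 4×1) = 6
P[6] = max(1×6, 2×4, 3×3, 4×2, 5×1) = 9
P[7] = max(1×9, 2×6, 3×4, 4×3, 5×2, 6×1) = 12
P[8] = max(1×12, 2×9, 3×6, …, 6×2, 7×1) = 18
P[9] = max(1×18, 2×12, 3×9, …, 7×2, 8×1) = 27
P[10] = max(1×27, 2×18, 3×12, …, 8×2, 9×1) = 36
P[11] = max(1×36, 2×27, 3×18, …, 9×2, 10×1) = 54
P[12] = max(1×54, 2×36, 3×27, …, 10×2, 11×1) = 81
One optimal split: 3 + 3 + 3 + 3; product 3×3×3×3 = 81.

81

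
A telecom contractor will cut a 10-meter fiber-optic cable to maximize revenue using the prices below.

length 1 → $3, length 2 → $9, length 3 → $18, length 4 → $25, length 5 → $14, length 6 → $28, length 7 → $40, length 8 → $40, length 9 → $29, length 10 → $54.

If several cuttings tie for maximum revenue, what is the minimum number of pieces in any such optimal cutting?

3

Let r[k] be the best obtainable value from length k. For each k, try every first piece i and keep the best of price[i] + r[k−i].
r[1] = 3
r[2] = max(3+3, 9+0) = 9
r[3] = max(3+9, 9+3, 18+0) = 18
r[4] = max(3+18, 9+9, 18+3, 25+0) = 25
r[5] = max(3+25, 9+18, 18+9, 25+3, 14+0) = 28
r[6] = max(3+28, 9+25, 18+18, 25+9, 14+3, 28+0) = 36
r[7] = max(3+36, 9+28, 18+25, …, 28+3, 40+0) = 43
r[8] = max(3+43, 9+36, 18+28, …, 40+3, 40+0) = 50
r[9] = max(3+50, 9+43, 18+36, …, 40+3, 29+0) = 54
r[10] = max(3+54, 9+50, 18+43, …, 29+3, 54+0) = 61
Maximum revenue is $61.
Now minimize piece count subject to staying optimal: for each k, pieces[k] = 1 + min over i with p[i]+r[k−i]=r[k] of pieces[k−i].
pieces[7] = 2
pieces[8] = 2
pieces[9] = 3
pieces[10] = 3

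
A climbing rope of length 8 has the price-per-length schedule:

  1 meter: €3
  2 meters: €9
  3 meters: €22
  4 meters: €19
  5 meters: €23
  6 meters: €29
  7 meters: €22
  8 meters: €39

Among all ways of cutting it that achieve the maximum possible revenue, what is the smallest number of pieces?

Build r[k] bottom-up: r[k] = max over allowed piece i of (p[i] + r[k−i]).
r[1] = 3
r[2] = 9
r[3] = 22
r[4] = 25  (first piece 1, then r[3]=22)
r[5] = 31  (first piece 2, then r[3]=22)
r[6] = 44  (first piece 3, then r[3]=22)
r[7] = 47  (first piece 1, then r[6]=44)
r[8] = 53  (first piece 2, then r[6]=44)
Maximum revenue is €53.
Now minimize piece count subject to staying optimal: for each k, pieces[k] = 1 + min over i with p[i]+r[k−i]=r[k] of pieces[k−i].
pieces[5] = 2
pieces[6] = 2
pieces[7] = 3
pieces[8] = 3

3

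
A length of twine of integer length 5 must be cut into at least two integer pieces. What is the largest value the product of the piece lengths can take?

Fill f[k] for k=2..5: at each k try every first piece i and multiply by the better of (k−i) uncut or f[k−i].
f[2] = 1×max(1,0) = 1×1 = 1
f[3] = 1×max(2,1) = 1×2 = 2
f[4] = 2×max(2,1) = 2×2 = 4
f[5] = 2×max(3,2) = 2×3 = 6
One optimal split: 3 + 2; product 3×2 = 6.

6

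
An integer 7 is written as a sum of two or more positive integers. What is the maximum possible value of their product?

Let P[k] be the best product for length k (with at least one cut). For each first piece i, the rest contributes max(k−i, P[k−i]).
Small cases: P[2]=1.
P[3] = 1×max(2,1) = 1×2 = 2
P[4] = 2×max(2,1) = 2×2 = 4
P[5] = 2×max(3,2) = 2×3 = 6
P[6] = 3×max(3,2) = 3×3 = 9
P[7] = 2×max(5,6) = 2×6 = 12
One optimal split: 3 + 2 + 2; product 3×2×2 = 12.

12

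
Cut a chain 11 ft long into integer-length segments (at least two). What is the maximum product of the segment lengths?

54

Fill f[k] for k=2..11: at each k try every first piece i and multiply by the better of (k−i) uncut or f[k−i].
f[2] = 1*max(1,0) = 1*1 = 1
f[3] = max(1*2, 2*1) = 2
f[4] = max(1*3, 2*2, 3*1) = 4
f[5] = max(1*4, 2*3, 3*2, 4*1) = 6
f[6] = max(1*6, 2*4, 3*3, 4*2, 5*1) = 9
f[7] = max(1*9, 2*6, 3*4, 4*3, 5*2, 6*1) = 12
f[8] = max(1*12, 2*9, 3*6, …, 6*2, 7*1) = 18
f[9] = max(1*18, 2*12, 3*9, …, 7*2, 8*1) = 27
f[10] = max(1*27, 2*18, 3*12, …, 8*2, 9*1) = 36
f[11] = max(1*36, 2*27, 3*18, …, 9*2, 10*1) = 54
One optimal split: 3 + 3 + 3 + 2; product 3*3*3*2 = 54.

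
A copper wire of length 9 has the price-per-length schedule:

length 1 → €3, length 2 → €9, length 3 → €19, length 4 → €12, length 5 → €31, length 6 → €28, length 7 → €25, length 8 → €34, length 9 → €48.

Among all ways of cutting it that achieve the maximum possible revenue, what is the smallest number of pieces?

Let r[k] be the best obtainable value from length k. For each k, try every first piece i and keep the best of price[i] + r[k−i].
r[1] = 3
r[2] = 9
r[3] = 19
r[4] = 22  (first piece 1, then r[3]=19)
r[5] = 31
r[6] = 38  (first piece 3, then r[3]=19)
r[7] = 41  (first piece 1, then r[6]=38)
r[8] = 50  (first piece 3, then r[5]=31)
r[9] = 57  (first piece 3, then r[6]=38)
Maximum revenue is €57.
Now minimize piece count subject to staying optimal: for each k, pieces[k] = 1 + min over i with p[i]+r[k−i]=r[k] of pieces[k−i].
pieces[6] = 2
pieces[7] = 3
pieces[8] = 2
pieces[9] = 3

3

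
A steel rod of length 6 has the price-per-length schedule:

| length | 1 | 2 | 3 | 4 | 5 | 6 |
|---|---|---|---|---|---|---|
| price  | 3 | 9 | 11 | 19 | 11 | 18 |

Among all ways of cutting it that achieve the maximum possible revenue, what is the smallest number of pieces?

Build r[k] bottom-up: r[k] = max over allowed piece i of (p[i] + r[k−i]).
r[1] = 3
r[2] = max(3+3, 9+0) = 9
r[3] = max(3+9, 9+3, 11+0) = 12
r[4] = max(3+12, 9+9, 11+3, 19+0) = 19
r[5] = max(3+19, 9+12, 11+9, 19+3, 11+0) = 22
r[6] = max(3+22, 9+19, 11+12, 19+9, 11+3, 18+0) = 28
Maximum revenue is $28.
Now minimize piece count subject to staying optimal: for each k, pieces[k] = 1 + min over i with p[i]+r[k−i]=r[k] of pieces[k−i].
pieces[3] = 2
pieces[4] = 1
pieces[5] = 2
pieces[6] = 2

2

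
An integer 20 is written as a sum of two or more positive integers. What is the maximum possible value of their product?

Define P[k] = max over 1≤i<k of i · max(k−i, P[k−i]); the inner max lets the remainder stay uncut if that's better.
P[2] = 1×max(1,0) = 1×1 = 1
P[3] = 1×max(2,1) = 1×2 = 2
P[4] = 2×max(2,1) = 2×2 = 4
P[5] = 2×max(3,2) = 2×3 = 6
P[6] = 3×max(3,2) = 3×3 = 9
P[7] = 2×max(5,6) = 2×6 = 12
P[8] = 2×max(6,9) = 2×9 = 18
P[9] = 3×max(6,9) = 3×9 = 27
P[10] = 2×max(8,18) = 2×18 = 36
P[11] = 2×max(9,27) = 2×27 = 54
P[12] = 3×max(9,27) = 3×27 = 81
P[13] = 2×max(11,54) = 2×54 = 108
P[14] = 2×max(12,81) = 2×81 = 162
P[15] = 3×max(12,81) = 3×81 = 243
P[16] = 2×max(14,162) = 2×162 = 324
P[17] = 2×max(15,243) = 2×243 = 486
P[18] = 3×max(15,243) = 3×243 = 729
P[19] = 2×max(17,486) = 2×486 = 972
P[20] = 2×max(18,729) = 2×729 = 1458
One optimal split: 3 + 3 + 3 + 3 + 3 + 3 + 2; product 3×3×3×3×3×3×2 = 1458.

1458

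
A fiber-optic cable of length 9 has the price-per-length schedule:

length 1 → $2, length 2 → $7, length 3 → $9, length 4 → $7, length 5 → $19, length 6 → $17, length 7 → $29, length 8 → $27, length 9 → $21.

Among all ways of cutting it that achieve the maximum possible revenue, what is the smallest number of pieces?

Build r[k] bottom-up: r[k] = max over allowed piece i of (p[i] + r[k−i]).
r[1] = 2
r[2] = max(2+2, 7+0) = 7
r[3] = max(2+7, 7+2, 9+0) = 9
r[4] = max(2+9, 7+7, 9+2, 7+0) = 14
r[5] = max(2+14, 7+9, 9+7, 7+2, 19+0) = 19
r[6] = max(2+19, 7+14, 9+9, 7+7, 19+2, 17+0) = 21
r[7] = max(2+21, 7+19, 9+14, …, 17+2, 29+0) = 29
r[8] = max(2+29, 7+21, 9+19, …, 29+2, 27+0) = 31
r[9] = max(2+31, 7+29, 9+21, …, 27+2, 21+0) = 36
Maximum revenue is $36.
Now minimize piece count subject to staying optimal: for each k, pieces[k] = 1 + min over i with p[i]+r[k−i]=r[k] of pieces[k−i].
pieces[6] = 2
pieces[7] = 1
pieces[8] = 2
pieces[9] = 2

2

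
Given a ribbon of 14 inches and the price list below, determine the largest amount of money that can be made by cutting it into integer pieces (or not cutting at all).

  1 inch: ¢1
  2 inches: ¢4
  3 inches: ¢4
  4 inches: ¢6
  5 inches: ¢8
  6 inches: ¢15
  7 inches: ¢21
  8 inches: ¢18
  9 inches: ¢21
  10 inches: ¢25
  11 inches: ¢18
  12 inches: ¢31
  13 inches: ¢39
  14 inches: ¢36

Consider every possible first cut. v[k] is the best of p[i]+v[k−i] over all sellable i≤k.
v[1] = 1
v[2] = 4
v[3] = 5  (first piece 1, then v[2]=4)
v[4] = 8  (first piece 2, then v[2]=4)
v[5] = 9  (first piece 1, then v[4]=8)
v[6] = 15
v[7] = 21
v[8] = 22  (first piece 1, then v[7]=21)
v[9] = 25  (first piece 2, then v[7]=21)
v[10] = 26  (first piece 1, then v[9]=25)
v[11] = 29  (first piece 2, then v[9]=25)
v[12] = 31
v[13] = 39
v[14] = 42  (first piece 7, then v[7]=21)
One optimal cutting: 7 + 7 → ¢21 + ¢21 = ¢42.

42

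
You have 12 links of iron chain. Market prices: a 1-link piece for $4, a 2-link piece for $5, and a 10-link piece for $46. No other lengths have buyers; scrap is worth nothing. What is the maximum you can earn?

Build r[k] bottom-up: r[k] = max over allowed piece i of (p[i] + r[k−i]).
r[1] = 4
r[2] = max(4+4, 5+0) = 8
r[3] = max(4+8, 5+4) = 12
r[4] = max(4+12, 5+8) = 16
r[5] = max(4+16, 5+12) = 20
r[6] = max(4+20, 5+16) = 24
r[7] = max(4+24, 5+20) = 28
r[8] = max(4+28, 5+24) = 32
r[9] = max(4+32, 5+28) = 36
r[10] = max(4+36, 5+32, 46+0) = 46
r[11] = max(4+46, 5+36, 46+4) = 50
r[12] = max(4+50, 5+46, 46+8) = 54
One optimal cutting: 10 + 1 + 1 → $54.

54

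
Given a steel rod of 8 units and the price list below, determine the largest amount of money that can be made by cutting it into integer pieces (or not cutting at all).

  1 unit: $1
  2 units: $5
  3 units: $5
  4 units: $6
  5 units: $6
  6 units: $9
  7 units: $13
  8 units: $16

Consider every possible first cut. r[k] is the best of p[i]+r[k−i] over all sellable i≤k.
r[1] = 1
r[2] = 5
r[3] = 6  (first piece 1, then r[2]=5)
r[4] = 10  (first piece 2, then r[2]=5)
r[5] = 11  (first piece 1, then r[4]=10)
r[6] = 15  (first piece 2, then r[4]=10)
r[7] = 16  (first piece 1, then r[6]=15)
r[8] = 20  (first piece 2, then r[6]=15)
One optimal cutting: 2 + 2 + 2 + 2 → $5 + $5 + $5 + $5 = $20.

20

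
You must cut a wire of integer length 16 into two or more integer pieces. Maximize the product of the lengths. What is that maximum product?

324

Define m[k] = max over 1≤i<k of i · max(k−i, m[k−i]); the inner max lets the remainder stay uncut if that's better.
m[2] = 1×max(1,0) = 1×1 = 1
m[3] = 1×max(2,1) = 1×2 = 2
m[4] = 2×max(2,1) = 2×2 = 4
m[5] = 2×max(3,2) = 2×3 = 6
m[6] = 3×max(3,2) = 3×3 = 9
m[7] = 2×max(5,6) = 2×6 = 12
m[8] = 2×max(6,9) = 2×9 = 18
m[9] = 3×max(6,9) = 3×9 = 27
m[10] = 2×max(8,18) = 2×18 = 36
m[11] = 2×max(9,27) = 2×27 = 54
m[12] = 3×max(9,27) = 3×27 = 81
m[13] = 2×max(11,54) = 2×54 = 108
m[14] = 2×max(12,81) = 2×81 = 162
m[15] = 3×max(12,81) = 3×81 = 243
m[16] = 2×max(14,162) = 2×162 = 324
One optimal split: 3 + 3 + 3 + 3 + 2 + 2; product 3×3×3×3×2×2 = 324.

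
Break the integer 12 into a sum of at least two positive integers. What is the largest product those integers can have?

81

Define m[k] = max over 1≤i<k of i · max(k−i, m[k−i]); the inner max lets the remainder stay uncut if that's better.
Small cases: m[2]=1, m[3]=2, m[4]=4.
m[5] = max(1×4, 2×3, 3×2, 4×1) = 6
m[6] = max(1×6, 2×4, 3×3, 4×2, 5×1) = 9
m[7] = max(1×9, 2×6, 3×4, 4×3, 5×2, 6×1) = 12
m[8] = max(1×12, 2×9, 3×6, …, 6×2, 7×1) = 18
m[9] = max(1×18, 2×12, 3×9, …, 7×2, 8×1) = 27
m[10] = max(1×27, 2×18, 3×12, …, 8×2, 9×1) = 36
m[11] = max(1×36, 2×27, 3×18, …, 9×2, 10×1) = 54
m[12] = max(1×54, 2×36, 3×27, …, 10×2, 11×1) = 81
One optimal split: 3 + 3 + 3 + 3; product 3×3×3×3 = 81.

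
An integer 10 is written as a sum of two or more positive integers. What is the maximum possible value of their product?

Fill prod[k] for k=2..10: at each k try every first piece i and multiply by the better of (k−i) uncut or prod[k−i].
prod[2] = 1·max(1,0) = 1·1 = 1
prod[3] = 1·max(2,1) = 1·2 = 2
prod[4] = 2·max(2,1) = 2·2 = 4
prod[5] = 2·max(3,2) = 2·3 = 6
prod[6] = 3·max(3,2) = 3·3 = 9
prod[7] = 2·max(5,6) = 2·6 = 12
prod[8] = 2·max(6,9) = 2·9 = 18
prod[9] = 3·max(6,9) = 3·9 = 27
prod[10] = 2·max(8,18) = 2·18 = 36
One optimal split: 3 + 3 + 2 + 2; product 3·3·2·2 = 36.

36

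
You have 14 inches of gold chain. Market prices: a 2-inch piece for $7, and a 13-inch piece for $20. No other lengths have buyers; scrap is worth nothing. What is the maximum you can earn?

Consider every possible first cut. r[k] is the best of p[i]+r[k−i] over all sellable i≤k.
r[1] = 0
r[2] = 7
r[3] = 7
r[4] = 14  (first piece 2, then r[2]=7)
r[5] = 14
r[6] = 21  (first piece 2, then r[4]=14)
r[7] = 21
r[8] = 28  (first piece 2, then r[6]=21)
r[9] = 28
r[10] = 35  (first piece 2, then r[8]=28)
r[11] = 35
r[12] = 42  (first piece 2, then r[10]=35)
r[13] = 42
r[14] = 49  (first piece 2, then r[12]=42)
One optimal cutting: 2 + 2 + 2 + 2 + 2 + 2 + 2 → $49.

49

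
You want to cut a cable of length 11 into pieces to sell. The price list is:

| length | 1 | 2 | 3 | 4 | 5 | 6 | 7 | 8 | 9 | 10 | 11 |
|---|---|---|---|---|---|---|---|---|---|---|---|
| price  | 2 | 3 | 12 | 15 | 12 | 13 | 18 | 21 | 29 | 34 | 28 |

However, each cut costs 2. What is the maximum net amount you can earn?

38

Consider every possible first cut. net[k] is the best of p[i]+net[k−i] over all sellable i≤k, charging 2 whenever i<k.
net[1] = 2
net[2] = 3
net[3] = 12
net[4] = 15
net[5] = 15  (first piece 1, then net[4]=15)
net[6] = 22  (first piece 3, then net[3]=12)
net[7] = 25  (first piece 3, then net[4]=15)
net[8] = 28  (first piece 4, then net[4]=15)
net[9] = 32  (first piece 3, then net[6]=22)
net[10] = 35  (first piece 3, then net[7]=25)
net[11] = 38  (first piece 3, then net[8]=28)
One optimal plan: pieces 4 + 4 + 3 (2 cuts) → 42 − 4 = 38.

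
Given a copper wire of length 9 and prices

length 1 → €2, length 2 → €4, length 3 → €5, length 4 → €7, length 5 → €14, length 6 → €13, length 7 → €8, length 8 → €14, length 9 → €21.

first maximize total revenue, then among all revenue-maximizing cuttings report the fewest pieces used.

3

Consider every possible first cut. r[k] is the best of p[i]+r[k−i] over all sellable i≤k.
r[1] = 2
r[2] = 4  (first piece 1, then r[1]=2)
r[3] = 6  (first piece 1, then r[2]=4)
r[4] = 8  (first piece 1, then r[3]=6)
r[5] = 14
r[6] = 16  (first piece 1, then r[5]=14)
r[7] = 18  (first piece 1, then r[6]=16)
r[8] = 20  (first piece 1, then r[7]=18)
r[9] = 22  (first piece 1, then r[8]=20)
Maximum revenue is €22.
Now minimize piece count subject to staying optimal: for each k, pieces[k] = 1 + min over i with p[i]+r[k−i]=r[k] of pieces[k−i].
pieces[6] = 2
pieces[7] = 2
pieces[8] = 3
pieces[9] = 3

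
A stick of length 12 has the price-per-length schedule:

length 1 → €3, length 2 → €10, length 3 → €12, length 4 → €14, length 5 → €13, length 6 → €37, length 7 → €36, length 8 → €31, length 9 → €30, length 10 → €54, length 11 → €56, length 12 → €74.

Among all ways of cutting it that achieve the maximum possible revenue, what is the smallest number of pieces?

Consider every possible first cut. r[k] is the best of p[i]+r[k−i] over all sellable i≤k.
r[1] = 3
r[2] = max(3+3, 10+0) = 10
r[3] = max(3+10, 10+3, 12+0) = 13
r[4] = max(3+13, 10+10, 12+3, 14+0) = 20
r[5] = max(3+20, 10+13, 12+10, 14+3, 13+0) = 23
r[6] = max(3+23, 10+20, 12+13, 14+10, 13+3, 37+0) = 37
r[7] = max(3+37, 10+23, 12+20, …, 37+3, 36+0) = 40
r[8] = max(3+40, 10+37, 12+23, …, 36+3, 31+0) = 47
r[9] = max(3+47, 10+40, 12+37, …, 31+3, 30+0) = 50
r[10] = max(3+50, 10+47, 12+40, …, 30+3, 54+0) = 57
r[11] = max(3+57, 10+50, 12+47, …, 54+3, 56+0) = 60
r[12] = max(3+60, 10+57, 12+50, …, 56+3, 74+0) = 74
Maximum revenue is €74.
Now minimize piece count subject to staying optimal: for each k, pieces[k] = 1 + min over i with p[i]+r[k−i]=r[k] of pieces[k−i].
pieces[9] = 3
pieces[10] = 3
pieces[11] = 4
pieces[12] = 1

1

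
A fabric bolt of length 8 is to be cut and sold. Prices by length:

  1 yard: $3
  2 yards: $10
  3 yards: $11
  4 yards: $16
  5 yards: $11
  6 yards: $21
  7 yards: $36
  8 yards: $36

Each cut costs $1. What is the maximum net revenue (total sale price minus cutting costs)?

38

Build v[k] bottom-up: v[k] = max over allowed piece i of (p[i] + v[k−i]) − 1 per cut.
v[1] = 3
v[2] = 10
v[3] = 12  (first piece 1, then v[2]=10)
v[4] = 19  (first piece 2, then v[2]=10)
v[5] = 21  (first piece 1, then v[4]=19)
v[6] = 28  (first piece 2, then v[4]=19)
v[7] = 36
v[8] = 38  (first piece 1, then v[7]=36)
One optimal plan: pieces 7 + 1 (1 cut) → $39 − $1 = $38.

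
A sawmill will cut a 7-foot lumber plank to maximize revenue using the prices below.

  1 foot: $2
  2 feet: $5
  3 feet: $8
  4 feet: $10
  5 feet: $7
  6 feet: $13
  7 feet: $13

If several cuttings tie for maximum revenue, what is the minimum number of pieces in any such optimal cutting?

Consider every possible first cut. r[k] is the best of p[i]+r[k−i] over all sellable i≤k.
r[1] = 2
r[2] = max(2+2, 5+0) = 5
r[3] = max(2+5, 5+2, 8+0) = 8
r[4] = max(2+8, 5+5, 8+2, 10+0) = 10
r[5] = max(2+10, 5+8, 8+5, 10+2, 7+0) = 13
r[6] = max(2+13, 5+10, 8+8, 10+5, 7+2, 13+0) = 16
r[7] = max(2+16, 5+13, 8+10, …, 13+2, 13+0) = 18
Maximum revenue is $18.
Now minimize piece count subject to staying optimal: for each k, pieces[k] = 1 + min over i with p[i]+r[k−i]=r[k] of pieces[k−i].
pieces[4] = 1
pieces[5] = 2
pieces[6] = 2
pieces[7] = 2

2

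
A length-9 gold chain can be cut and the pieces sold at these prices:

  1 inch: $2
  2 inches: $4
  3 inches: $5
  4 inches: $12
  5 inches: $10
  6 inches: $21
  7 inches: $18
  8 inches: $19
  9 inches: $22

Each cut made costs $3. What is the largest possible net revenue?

Let v[k] be the best obtainable value from length k. For each k, try every first piece i and keep the best of price[i] + v[k−i] minus the 3 cut fee when i<k.
v[1] = 2
v[2] = 4
v[3] = 5
v[4] = 12
v[5] = 11  (first piece 1, then v[4]=12)
v[6] = 21
v[7] = 20  (first piece 1, then v[6]=21)
v[8] = 22  (first piece 2, then v[6]=21)
v[9] = 23  (first piece 3, then v[6]=21)
One optimal plan: pieces 6 + 3 (1 cut) → $26 − $3 = $23.

23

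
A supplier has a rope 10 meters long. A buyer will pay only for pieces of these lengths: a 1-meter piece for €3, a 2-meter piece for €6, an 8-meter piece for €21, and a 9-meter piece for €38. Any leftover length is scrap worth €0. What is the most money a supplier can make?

41

Let r[k] be the best obtainable value from length k. For each k, try every first piece i and keep the best of price[i] + r[k−i].
r[1] = 3
r[2] = 6  (first piece 1, then r[1]=3)
r[3] = 9  (first piece 1, then r[2]=6)
r[4] = 12  (first piece 1, then r[3]=9)
r[5] = 15  (first piece 1, then r[4]=12)
r[6] = 18  (first piece 1, then r[5]=15)
r[7] = 21  (first piece 1, then r[6]=18)
r[8] = 24  (first piece 1, then r[7]=21)
r[9] = 38
r[10] = 41  (first piece 1, then r[9]=38)
One optimal cutting: 9 + 1 → €41.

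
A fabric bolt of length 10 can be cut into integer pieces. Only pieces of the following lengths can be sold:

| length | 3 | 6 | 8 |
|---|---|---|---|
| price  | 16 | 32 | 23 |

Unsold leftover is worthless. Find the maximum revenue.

Let r[k] be the best obtainable value from length k. For each k, try every first piece i and keep the best of price[i] + r[k−i].
r[1] = 0
r[2] = 0
r[3] = 16
r[4] = 16
r[5] = 16
r[6] = 32  (first piece 3, then r[3]=16)
r[7] = 32
r[8] = 32
r[9] = 48  (first piece 3, then r[6]=32)
r[10] = 48
One optimal cutting: pieces 3 + 3 + 3 with 1 yard of scrap → $48.

48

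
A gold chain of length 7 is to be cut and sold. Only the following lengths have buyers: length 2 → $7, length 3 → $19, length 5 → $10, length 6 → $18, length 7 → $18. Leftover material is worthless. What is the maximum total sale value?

38

Consider every possible first cut. r[k] is the best of p[i]+r[k−i] over all sellable i≤k.
r[1] = 0
r[2] = 7
r[3] = max(7+0, 19+0) = 19
r[4] = max(7+7, 19+0) = 19
r[5] = max(7+19, 19+7, 10+0) = 26
r[6] = max(7+19, 19+19, 10+0, 18+0) = 38
r[7] = max(7+26, 19+19, 10+7, 18+0, 18+0) = 38
One optimal cutting: pieces 3 + 3 with 1 inch of scrap → $38.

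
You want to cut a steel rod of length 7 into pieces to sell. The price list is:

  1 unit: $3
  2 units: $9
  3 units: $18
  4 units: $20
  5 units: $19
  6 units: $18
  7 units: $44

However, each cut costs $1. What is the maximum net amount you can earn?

44

Let v[k] be the best obtainable value from length k. For each k, try every first piece i and keep the best of price[i] + v[k−i] minus the 1 cut fee when i<k.
v[1] = 3
v[2] = 9
v[3] = 18
v[4] = 20  (first piece 1, then v[3]=18)
v[5] = 26  (first piece 2, then v[3]=18)
v[6] = 35  (first piece 3, then v[3]=18)
v[7] = 44
Best is to make no cuts and sell whole for $44.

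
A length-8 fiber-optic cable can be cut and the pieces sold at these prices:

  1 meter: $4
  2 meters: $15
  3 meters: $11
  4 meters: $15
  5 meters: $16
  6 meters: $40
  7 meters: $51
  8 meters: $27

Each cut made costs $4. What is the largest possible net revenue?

51

Let v[k] be the best obtainable value from length k. For each k, try every first piece i and keep the best of price[i] + v[k−i] minus the 4 cut fee when i<k.
v[1] = 4
v[2] = 15
v[3] = 15  (first piece 1, then v[2]=15)
v[4] = 26  (first piece 2, then v[2]=15)
v[5] = 26  (first piece 1, then v[4]=26)
v[6] = 40
v[7] = 51
v[8] = 51  (first piece 1, then v[7]=51)
One optimal plan: pieces 7 + 1 (1 cut) → $55 − $4 = $51.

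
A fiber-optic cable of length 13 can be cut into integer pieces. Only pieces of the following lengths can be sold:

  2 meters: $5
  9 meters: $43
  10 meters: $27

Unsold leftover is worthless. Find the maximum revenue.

Consider every possible first cut. r[k] is the best of p[i]+r[k−i] over all sellable i≤k.
r[1] = 0
r[2] = 5
r[3] = 5
r[4] = 10  (first piece 2, then r[2]=5)
r[5] = 10
r[6] = 15  (first piece 2, then r[4]=10)
r[7] = 15
r[8] = 20  (first piece 2, then r[6]=15)
r[9] = 43
r[10] = 43
r[11] = 48  (first piece 2, then r[9]=43)
r[12] = 48
r[13] = 53  (first piece 2, then r[11]=48)
One optimal cutting: 9 + 2 + 2 → $53.

53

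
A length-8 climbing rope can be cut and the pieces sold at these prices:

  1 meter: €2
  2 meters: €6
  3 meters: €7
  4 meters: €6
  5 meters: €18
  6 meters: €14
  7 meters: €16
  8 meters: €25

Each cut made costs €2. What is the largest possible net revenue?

25

Build v[k] bottom-up: v[k] = max over allowed piece i of (p[i] + v[k−i]) − 2 per cut.
v[1] = 2
v[2] = max(2+2-2, 6+0) = 6
v[3] = max(2+6-2, 6+2-2, 7+0) = 7
v[4] = max(2+7-2, 6+6-2, 7+2-2, 6+0) = 10
v[5] = max(2+10-2, 6+7-2, 7+6-2, 6+2-2, 18+0) = 18
v[6] = max(2+18-2, 6+10-2, 7+7-2, 6+6-2, 18+2-2, 14+0) = 18
v[7] = max(2+18-2, 6+18-2, 7+10-2, …, 14+2-2, 16+0) = 22
v[8] = max(2+22-2, 6+18-2, 7+18-2, …, 16+2-2, 25+0) = 25
Best is to make no cuts and sell whole for €25.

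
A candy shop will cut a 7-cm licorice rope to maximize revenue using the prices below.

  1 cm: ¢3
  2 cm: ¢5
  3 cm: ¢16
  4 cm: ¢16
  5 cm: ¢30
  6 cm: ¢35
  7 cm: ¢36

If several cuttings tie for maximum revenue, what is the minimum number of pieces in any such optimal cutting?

2

Consider every possible first cut. r[k] is the best of p[i]+r[k−i] over all sellable i≤k.
r[1] = 3
r[2] = max(3+3, 5+0) = 6
r[3] = max(3+6, 5+3, 16+0) = 16
r[4] = max(3+16, 5+6, 16+3, 16+0) = 19
r[5] = max(3+19, 5+16, 16+6, 16+3, 30+0) = 30
r[6] = max(3+30, 5+19, 16+16, 16+6, 30+3, 35+0) = 35
r[7] = max(3+35, 5+30, 16+19, …, 35+3, 36+0) = 38
Maximum revenue is ¢38.
Now minimize piece count subject to staying optimal: for each k, pieces[k] = 1 + min over i with p[i]+r[k−i]=r[k] of pieces[k−i].
pieces[4] = 2
pieces[5] = 1
pieces[6] = 1
pieces[7] = 2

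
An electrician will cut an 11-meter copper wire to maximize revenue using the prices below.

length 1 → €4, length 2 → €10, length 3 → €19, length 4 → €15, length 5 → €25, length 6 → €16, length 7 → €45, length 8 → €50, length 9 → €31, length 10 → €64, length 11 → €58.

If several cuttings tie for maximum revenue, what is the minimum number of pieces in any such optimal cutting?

Let r[k] be the best obtainable value from length k. For each k, try every first piece i and keep the best of price[i] + r[k−i].
r[1] = 4
r[2] = max(4+4, 10+0) = 10
r[3] = max(4+10, 10+4, 19+0) = 19
r[4] = max(4+19, 10+10, 19+4, 15+0) = 23
r[5] = max(4+23, 10+19, 19+10, 15+4, 25+0) = 29
r[6] = max(4+29, 10+23, 19+19, 15+10, 25+4, 16+0) = 38
r[7] = max(4+38, 10+29, 19+23, …, 16+4, 45+0) = 45
r[8] = max(4+45, 10+38, 19+29, …, 45+4, 50+0) = 50
r[9] = max(4+50, 10+45, 19+38, …, 50+4, 31+0) = 57
r[10] = max(4+57, 10+50, 19+45, …, 31+4, 64+0) = 64
r[11] = max(4+64, 10+57, 19+50, …, 64+4, 58+0) = 69
Maximum revenue is €69.
Now minimize piece count subject to staying optimal: for each k, pieces[k] = 1 + min over i with p[i]+r[k−i]=r[k] of pieces[k−i].
pieces[8] = 1
pieces[9] = 3
pieces[10] = 1
pieces[11] = 2

2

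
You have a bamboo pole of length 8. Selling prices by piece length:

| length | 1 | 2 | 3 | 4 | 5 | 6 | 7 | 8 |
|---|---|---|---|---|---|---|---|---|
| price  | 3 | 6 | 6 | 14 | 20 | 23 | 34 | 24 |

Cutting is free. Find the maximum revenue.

Build R[k] bottom-up: R[k] = max over allowed piece i of (p[i] + R[k−i]).
R[1] = 3
R[2] = max(3+3, 6+0) = 6
R[3] = max(3+6, 6+3, 6+0) = 9
R[4] = max(3+9, 6+6, 6+3, 14+0) = 14
R[5] = max(3+14, 6+9, 6+6, 14+3, 20+0) = 20
R[6] = max(3+20, 6+14, 6+9, 14+6, 20+3, 23+0) = 23
R[7] = max(3+23, 6+20, 6+14, …, 23+3, 34+0) = 34
R[8] = max(3+34, 6+23, 6+20, …, 34+3, 24+0) = 37
One optimal cutting: 7 + 1 → $34 + $3 = $37.

37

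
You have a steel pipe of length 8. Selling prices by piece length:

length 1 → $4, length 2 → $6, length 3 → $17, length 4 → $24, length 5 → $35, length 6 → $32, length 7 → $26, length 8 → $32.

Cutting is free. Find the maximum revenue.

52

Build v[k] bottom-up: v[k] = max over allowed piece i of (p[i] + v[k−i]).
v[1] = 4
v[2] = max(4+4, 6+0) = 8
v[3] = max(4+8, 6+4, 17+0) = 17
v[4] = max(4+17, 6+8, 17+4, 24+0) = 24
v[5] = max(4+24, 6+17, 17+8, 24+4, 35+0) = 35
v[6] = max(4+35, 6+24, 17+17, 24+8, 35+4, 32+0) = 39
v[7] = max(4+39, 6+35, 17+24, …, 32+4, 26+0) = 43
v[8] = max(4+43, 6+39, 17+35, …, 26+4, 32+0) = 52
One optimal cutting: 5 + 3 → $35 + $17 = $52.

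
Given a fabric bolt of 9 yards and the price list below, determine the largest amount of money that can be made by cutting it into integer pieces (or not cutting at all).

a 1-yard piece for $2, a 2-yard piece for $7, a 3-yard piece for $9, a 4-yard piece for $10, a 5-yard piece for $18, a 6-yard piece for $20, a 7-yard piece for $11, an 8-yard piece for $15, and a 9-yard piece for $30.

Consider every possible first cut. v[k] is the best of p[i]+v[k−i] over all sellable i≤k.
v[1] = 2
v[2] = 7
v[3] = 9  (first piece 1, then v[2]=7)
v[4] = 14  (first piece 2, then v[2]=7)
v[5] = 18
v[6] = 21  (first piece 2, then v[4]=14)
v[7] = 25  (first piece 2, then v[5]=18)
v[8] = 28  (first piece 2, then v[6]=21)
v[9] = 32  (first piece 2, then v[7]=25)
One optimal cutting: 5 + 2 + 2 → $18 + $7 + $7 = $32.

32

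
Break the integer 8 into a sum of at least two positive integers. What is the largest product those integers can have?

Let f[k] be the best product for length k (with at least one cut). For each first piece i, the rest contributes max(k−i, f[k−i]).
f[2] = 1×max(1,0) = 1×1 = 1
f[3] = 1×max(2,1) = 1×2 = 2
f[4] = 2×max(2,1) = 2×2 = 4
f[5] = 2×max(3,2) = 2×3 = 6
f[6] = 3×max(3,2) = 3×3 = 9
f[7] = 2×max(5,6) = 2×6 = 12
f[8] = 2×max(6,9) = 2×9 = 18
One optimal split: 3 + 3 + 2; product 3×3×2 = 18.

18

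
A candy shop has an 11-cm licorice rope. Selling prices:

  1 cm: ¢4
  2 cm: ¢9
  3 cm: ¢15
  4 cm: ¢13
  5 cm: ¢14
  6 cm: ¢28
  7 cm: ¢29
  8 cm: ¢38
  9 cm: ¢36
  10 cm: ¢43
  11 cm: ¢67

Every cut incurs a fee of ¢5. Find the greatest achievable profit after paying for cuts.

67

Build net[k] bottom-up: net[k] = max over allowed piece i of (p[i] + net[k−i]) − 5 per cut.
net[1] = 4
net[2] = max(4+4-5, 9+0) = 9
net[3] = max(4+9-5, 9+4-5, 15+0) = 15
net[4] = max(4+15-5, 9+9-5, 15+4-5, 13+0) = 14
net[5] = max(4+14-5, 9+15-5, 15+9-5, 13+4-5, 14+0) = 19
net[6] = max(4+19-5, 9+14-5, 15+15-5, 13+9-5, 14+4-5, 28+0) = 28
net[7] = max(4+28-5, 9+19-5, 15+14-5, …, 28+4-5, 29+0) = 29
net[8] = max(4+29-5, 9+28-5, 15+19-5, …, 29+4-5, 38+0) = 38
net[9] = max(4+38-5, 9+29-5, 15+28-5, …, 38+4-5, 36+0) = 38
net[10] = max(4+38-5, 9+38-5, 15+29-5, …, 36+4-5, 43+0) = 43
net[11] = max(4+43-5, 9+38-5, 15+38-5, …, 43+4-5, 67+0) = 67
Best is to make no cuts and sell whole for ¢67.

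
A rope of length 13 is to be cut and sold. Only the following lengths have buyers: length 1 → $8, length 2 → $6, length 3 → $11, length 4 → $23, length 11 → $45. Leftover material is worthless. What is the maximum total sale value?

Let f[k] be the best obtainable value from length k. For each k, try every first piece i and keep the best of price[i] + f[k−i].
f[1] = 8
f[2] = max(8+8, 6+0) = 16
f[3] = max(8+16, 6+8, 11+0) = 24
f[4] = max(8+24, 6+16, 11+8, 23+0) = 32
f[5] = max(8+32, 6+24, 11+16, 23+8) = 40
f[6] = max(8+40, 6+32, 11+24, 23+16) = 48
f[7] = max(8+48, 6+40, 11+32, 23+24) = 56
f[8] = max(8+56, 6+48, 11+40, 23+32) = 64
f[9] = max(8+64, 6+56, 11+48, 23+40) = 72
f[10] = max(8+72, 6+64, 11+56, 23+48) = 80
f[11] = max(8+80, 6+72, 11+64, 23+56, 45+0) = 88
f[12] = max(8+88, 6+80, 11+72, 23+64, 45+8) = 96
f[13] = max(8+96, 6+88, 11+80, 23+72, 45+16) = 104
One optimal cutting: 1 + 1 + 1 + 1 + 1 + 1 + 1 + 1 + 1 + 1 + 1 + 1 + 1 → $104.

104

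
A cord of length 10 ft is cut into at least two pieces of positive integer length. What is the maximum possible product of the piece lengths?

Define f[k] = max over 1≤i<k of i · max(k−i, f[k−i]); the inner max lets the remainder stay uncut if that's better.
Small cases: f[2]=1.
f[3] = max(1×2, 2×1) = 2
f[4] = max(1×3, 2×2, 3×1) = 4
f[5] = max(1×4, 2×3, 3×2, 4×1) = 6
f[6] = max(1×6, 2×4, 3×3, 4×2, 5×1) = 9
f[7] = max(1×9, 2×6, 3×4, 4×3, 5×2, 6×1) = 12
f[8] = max(1×12, 2×9, 3×6, …, 6×2, 7×1) = 18
f[9] = max(1×18, 2×12, 3×9, …, 7×2, 8×1) = 27
f[10] = max(1×27, 2×18, 3×12, …, 8×2, 9×1) = 36
One optimal split: 3 + 3 + 2 + 2; product 3×3×2×2 = 36.

36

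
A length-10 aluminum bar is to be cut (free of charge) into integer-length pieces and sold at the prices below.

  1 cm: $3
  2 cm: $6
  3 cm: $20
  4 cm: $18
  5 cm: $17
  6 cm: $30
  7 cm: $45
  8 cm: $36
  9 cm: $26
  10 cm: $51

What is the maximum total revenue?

Let r[k] be the best obtainable value from length k. For each k, try every first piece i and keep the best of price[i] + r[k−i].
r[1] = 3
r[2] = max(3+3, 6+0) = 6
r[3] = max(3+6, 6+3, 20+0) = 20
r[4] = max(3+20, 6+6, 20+3, 18+0) = 23
r[5] = max(3+23, 6+20, 20+6, 18+3, 17+0) = 26
r[6] = max(3+26, 6+23, 20+20, 18+6, 17+3, 30+0) = 40
r[7] = max(3+40, 6+26, 20+23, …, 30+3, 45+0) = 45
r[8] = max(3+45, 6+40, 20+26, …, 45+3, 36+0) = 48
r[9] = max(3+48, 6+45, 20+40, …, 36+3, 26+0) = 60
r[10] = max(3+60, 6+48, 20+45, …, 26+3, 51+0) = 65
One optimal cutting: 7 + 3 → $45 + $20 = $65.

65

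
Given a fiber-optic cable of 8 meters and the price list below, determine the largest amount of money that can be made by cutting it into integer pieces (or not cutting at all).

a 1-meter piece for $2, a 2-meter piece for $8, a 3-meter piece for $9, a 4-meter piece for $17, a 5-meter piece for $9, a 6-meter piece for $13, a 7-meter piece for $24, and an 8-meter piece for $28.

34

Consider every possible first cut. R[k] is the best of p[i]+R[k−i] over all sellable i≤k.
R[1] = 2
R[2] = 8
R[3] = 10  (first piece 1, then R[2]=8)
R[4] = 17
R[5] = 19  (first piece 1, then R[4]=17)
R[6] = 25  (first piece 2, then R[4]=17)
R[7] = 27  (first piece 1, then R[6]=25)
R[8] = 34  (first piece 4, then R[4]=17)
One optimal cutting: 4 + 4 → $17 + $17 = $34.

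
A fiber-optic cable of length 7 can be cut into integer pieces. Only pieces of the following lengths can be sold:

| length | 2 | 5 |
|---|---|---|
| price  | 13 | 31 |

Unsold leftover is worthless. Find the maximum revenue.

Build f[k] bottom-up: f[k] = max over allowed piece i of (p[i] + f[k−i]).
f[1] = 0
f[2] = 13
f[3] = 13
f[4] = 26  (first piece 2, then f[2]=13)
f[5] = 31
f[6] = 39  (first piece 2, then f[4]=26)
f[7] = 44  (first piece 2, then f[5]=31)
One optimal cutting: 5 + 2 → $44.

44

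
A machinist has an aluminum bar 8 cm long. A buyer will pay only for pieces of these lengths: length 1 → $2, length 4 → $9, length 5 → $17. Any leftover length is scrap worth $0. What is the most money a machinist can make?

Consider every possible first cut. r[k] is the best of p[i]+r[k−i] over all sellable i≤k.
r[1] = 2
r[2] = 4  (first piece 1, then r[1]=2)
r[3] = 6  (first piece 1, then r[2]=4)
r[4] = 9
r[5] = 17
r[6] = 19  (first piece 1, then r[5]=17)
r[7] = 21  (first piece 1, then r[6]=19)
r[8] = 23  (first piece 1, then r[7]=21)
One optimal cutting: 5 + 1 + 1 + 1 → $23.

23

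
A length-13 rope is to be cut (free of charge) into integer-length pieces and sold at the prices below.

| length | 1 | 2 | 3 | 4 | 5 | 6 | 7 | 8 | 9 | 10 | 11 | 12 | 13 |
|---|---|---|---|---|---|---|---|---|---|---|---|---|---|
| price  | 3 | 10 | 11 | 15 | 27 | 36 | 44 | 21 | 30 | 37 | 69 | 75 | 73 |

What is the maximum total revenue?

Build r[k] bottom-up: r[k] = max over allowed piece i of (p[i] + r[k−i]).
r[1] = 3
r[2] = max(3+3, 10+0) = 10
r[3] = max(3+10, 10+3, 11+0) = 13
r[4] = max(3+13, 10+10, 11+3, 15+0) = 20
r[5] = max(3+20, 10+13, 11+10, 15+3, 27+0) = 27
r[6] = max(3+27, 10+20, 11+13, 15+10, 27+3, 36+0) = 36
r[7] = max(3+36, 10+27, 11+20, …, 36+3, 44+0) = 44
r[8] = max(3+44, 10+36, 11+27, …, 44+3, 21+0) = 47
r[9] = max(3+47, 10+44, 11+36, …, 21+3, 30+0) = 54
r[10] = max(3+54, 10+47, 11+44, …, 30+3, 37+0) = 57
r[11] = max(3+57, 10+54, 11+47, …, 37+3, 69+0) = 69
r[12] = max(3+69, 10+57, 11+54, …, 69+3, 75+0) = 75
r[13] = max(3+75, 10+69, 11+57, …, 75+3, 73+0) = 80
One optimal cutting: 7 + 6 → 44 + 36 = 80.

80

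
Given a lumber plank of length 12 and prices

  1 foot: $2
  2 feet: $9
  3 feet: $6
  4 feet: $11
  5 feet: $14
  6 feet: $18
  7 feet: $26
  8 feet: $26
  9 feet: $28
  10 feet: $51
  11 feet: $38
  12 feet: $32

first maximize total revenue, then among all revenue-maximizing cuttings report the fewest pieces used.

Build r[k] bottom-up: r[k] = max over allowed piece i of (p[i] + r[k−i]).
r[1] = 2
r[2] = 9
r[3] = 11  (first piece 1, then r[2]=9)
r[4] = 18  (first piece 2, then r[2]=9)
r[5] = 20  (first piece 1, then r[4]=18)
r[6] = 27  (first piece 2, then r[4]=18)
r[7] = 29  (first piece 1, then r[6]=27)
r[8] = 36  (first piece 2, then r[6]=27)
r[9] = 38  (first piece 1, then r[8]=36)
r[10] = 51
r[11] = 53  (first piece 1, then r[10]=51)
r[12] = 60  (first piece 2, then r[10]=51)
Maximum revenue is $60.
Now minimize piece count subject to staying optimal: for each k, pieces[k] = 1 + min over i with p[i]+r[k−i]=r[k] of pieces[k−i].
pieces[9] = 5
pieces[10] = 1
pieces[11] = 2
pieces[12] = 2

2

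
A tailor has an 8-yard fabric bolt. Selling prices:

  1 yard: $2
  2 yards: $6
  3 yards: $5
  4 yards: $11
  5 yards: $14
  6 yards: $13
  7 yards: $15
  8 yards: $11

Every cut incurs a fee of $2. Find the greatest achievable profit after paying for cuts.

Build v[k] bottom-up: v[k] = max over allowed piece i of (p[i] + v[k−i]) − 2 per cut.
v[1] = 2
v[2] = max(2+2-2, 6+0) = 6
v[3] = max(2+6-2, 6+2-2, 5+0) = 6
v[4] = max(2+6-2, 6+6-2, 5+2-2, 11+0) = 11
v[5] = max(2+11-2, 6+6-2, 5+6-2, 11+2-2, 14+0) = 14
v[6] = max(2+14-2, 6+11-2, 5+6-2, 11+6-2, 14+2-2, 13+0) = 15
v[7] = max(2+15-2, 6+14-2, 5+11-2, …, 13+2-2, 15+0) = 18
v[8] = max(2+18-2, 6+15-2, 5+14-2, …, 15+2-2, 11+0) = 20
One optimal plan: pieces 4 + 4 (1 cut) → $22 − $2 = $20.

20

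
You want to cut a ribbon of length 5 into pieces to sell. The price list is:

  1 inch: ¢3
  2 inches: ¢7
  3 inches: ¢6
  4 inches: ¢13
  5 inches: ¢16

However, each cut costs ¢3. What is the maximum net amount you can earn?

Consider every possible first cut. net[k] is the best of p[i]+net[k−i] over all sellable i≤k, charging 3 whenever i<k.
net[1] = 3
net[2] = 7
net[3] = 7  (first piece 1, then net[2]=7)
net[4] = 13
net[5] = 16
Best is to make no cuts and sell whole for ¢16.

16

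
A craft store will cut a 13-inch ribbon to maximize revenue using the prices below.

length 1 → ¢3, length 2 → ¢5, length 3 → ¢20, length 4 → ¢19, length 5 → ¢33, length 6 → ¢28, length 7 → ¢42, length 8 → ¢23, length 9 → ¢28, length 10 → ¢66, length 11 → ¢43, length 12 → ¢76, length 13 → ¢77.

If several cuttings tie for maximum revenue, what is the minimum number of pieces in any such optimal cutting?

Let r[k] be the best obtainable value from length k. For each k, try every first piece i and keep the best of price[i] + r[k−i].
r[1] = 3
r[2] = 6  (first piece 1, then r[1]=3)
r[3] = 20
r[4] = 23  (first piece 1, then r[3]=20)
r[5] = 33
r[6] = 40  (first piece 3, then r[3]=20)
r[7] = 43  (first piece 1, then r[6]=40)
r[8] = 53  (first piece 3, then r[5]=33)
r[9] = 60  (first piece 3, then r[6]=40)
r[10] = 66  (first piece 5, then r[5]=33)
r[11] = 73  (first piece 3, then r[8]=53)
r[12] = 80  (first piece 3, then r[9]=60)
r[13] = 86  (first piece 3, then r[10]=66)
Maximum revenue is ¢86.
Now minimize piece count subject to staying optimal: for each k, pieces[k] = 1 + min over i with p[i]+r[k−i]=r[k] of pieces[k−i].
pieces[10] = 1
pieces[11] = 3
pieces[12] = 4
pieces[13] = 2

2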